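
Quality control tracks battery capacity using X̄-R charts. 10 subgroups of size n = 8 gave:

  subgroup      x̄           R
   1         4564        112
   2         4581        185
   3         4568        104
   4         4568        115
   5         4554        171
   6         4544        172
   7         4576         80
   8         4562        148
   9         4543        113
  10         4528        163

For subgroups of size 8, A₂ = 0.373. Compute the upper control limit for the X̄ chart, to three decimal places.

X̄̄ = (4564 + 4581 + 4568 + 4568 + 4554 + 4544 + 4576 + 4562 + 4543 + 4528) / 10 = 45588.0000 / 10 = 4558.8000
R̄ = (112 + 185 + 104 + 115 + 171 + 172 + 80 + 148 + 113 + 163) / 10 = 1363.0000 / 10 = 136.3000
UCL = X̄̄ + A₂·R̄ = 4558.8000 + 0.373 × 136.3000 = 4609.6399

4609.640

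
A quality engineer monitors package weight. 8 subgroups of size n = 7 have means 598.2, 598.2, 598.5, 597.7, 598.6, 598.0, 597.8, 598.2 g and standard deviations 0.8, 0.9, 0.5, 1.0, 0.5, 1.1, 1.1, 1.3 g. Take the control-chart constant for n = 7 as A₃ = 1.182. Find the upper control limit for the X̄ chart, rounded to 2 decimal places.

X̄̄ = (598.2 + 598.2 + 598.5 + 597.7 + 598.6 + 598.0 + 597.8 + 598.2) / 8 = 598.1500
s̄ = (0.8 + 0.9 + 0.5 + 1.0 + 0.5 + 1.1 + 1.1 + 1.3) / 8 = 0.9000
UCL = X̄̄ + A₃·s̄ = 598.1500 + 1.182 × 0.9000 = 599.2138

599.21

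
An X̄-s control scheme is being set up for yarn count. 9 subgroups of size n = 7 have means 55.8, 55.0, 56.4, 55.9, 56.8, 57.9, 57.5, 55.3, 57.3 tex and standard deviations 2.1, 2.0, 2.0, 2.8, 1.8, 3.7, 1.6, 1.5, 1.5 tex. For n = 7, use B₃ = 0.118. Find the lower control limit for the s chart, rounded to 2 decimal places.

s̄ = (2.1 + 2.0 + 2.0 + 2.8 + 1.8 + 3.7 + 1.6 + 1.5 + 1.5) / 9 = 2.1111
LCL_s = B₃·s̄ = 0.118 × 2.1111 = 0.2491

0.25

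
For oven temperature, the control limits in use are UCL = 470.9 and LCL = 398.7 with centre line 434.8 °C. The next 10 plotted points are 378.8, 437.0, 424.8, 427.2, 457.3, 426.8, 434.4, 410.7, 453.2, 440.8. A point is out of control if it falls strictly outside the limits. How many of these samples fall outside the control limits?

1

Compare each point to [398.7, 470.9]: sample 1 = 378.8 < LCL.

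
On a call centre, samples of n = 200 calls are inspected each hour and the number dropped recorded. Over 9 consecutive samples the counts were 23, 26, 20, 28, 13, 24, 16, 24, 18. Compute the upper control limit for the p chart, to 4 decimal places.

p̄ = Σdᵢ / (k·n) = 192 / (9 × 200) = 0.10667
UCL = p̄ + 3·√(p̄(1−p̄)/n) = 0.10667 + 3 × √(0.10667×0.89333/200) = 0.10667 + 3 × 0.02183 = 0.17215

0.1721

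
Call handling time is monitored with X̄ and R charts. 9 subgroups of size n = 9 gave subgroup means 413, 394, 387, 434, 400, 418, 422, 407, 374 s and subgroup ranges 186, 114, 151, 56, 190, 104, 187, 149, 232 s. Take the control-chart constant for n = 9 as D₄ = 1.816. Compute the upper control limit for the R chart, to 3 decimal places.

276.234

R̄ = (186 + 114 + 151 + 56 + 190 + 104 + 187 + 149 + 232) / 9 = 1369.0000 / 9 = 152.1111
UCL_R = D₄·R̄ = 1.816 × 152.1111 = 276.2338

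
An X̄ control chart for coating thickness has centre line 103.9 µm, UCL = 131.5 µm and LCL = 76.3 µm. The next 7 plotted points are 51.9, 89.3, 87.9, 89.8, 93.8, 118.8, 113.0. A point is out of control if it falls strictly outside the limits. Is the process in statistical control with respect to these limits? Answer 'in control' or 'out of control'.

Compare each point to [76.3, 131.5]: sample 1 = 51.9 < LCL.

out of control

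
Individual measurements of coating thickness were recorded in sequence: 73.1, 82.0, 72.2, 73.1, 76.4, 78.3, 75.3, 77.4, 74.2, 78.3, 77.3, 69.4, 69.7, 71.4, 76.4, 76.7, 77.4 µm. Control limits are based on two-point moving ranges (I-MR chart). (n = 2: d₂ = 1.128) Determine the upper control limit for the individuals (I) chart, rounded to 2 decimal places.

84.20

X̄ = (73.1 + 82.0 + 72.2 + 73.1 + 76.4 + 78.3 + 75.3 + 77.4 + 74.2 + 78.3 + 77.3 + 69.4 + 69.7 + 71.4 + 76.4 + 76.7 + 77.4) / 17 = 75.2118
Moving ranges: 8.9, 9.8, 0.9, 3.3, 1.9, 3.0, 2.1, 3.2, 4.1, 1.0, 7.9, 0.3, 1.7, 5.0, 0.3, 0.7; M̄R̄ = 54.1000 / 16 = 3.3813
UCL = X̄ + 3·M̄R̄/d₂ = 75.2118 + 3 × 3.3813 / 1.128 = 84.2045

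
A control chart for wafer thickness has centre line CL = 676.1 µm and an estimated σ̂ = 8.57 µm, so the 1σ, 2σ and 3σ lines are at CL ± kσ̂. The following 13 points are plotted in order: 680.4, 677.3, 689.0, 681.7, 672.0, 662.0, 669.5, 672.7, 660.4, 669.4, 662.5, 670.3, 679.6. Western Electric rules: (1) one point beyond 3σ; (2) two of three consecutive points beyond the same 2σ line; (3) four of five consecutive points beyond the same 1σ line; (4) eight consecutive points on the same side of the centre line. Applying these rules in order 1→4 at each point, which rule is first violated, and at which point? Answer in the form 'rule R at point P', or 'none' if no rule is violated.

rule 4 at point 12

Zone of each point (C = within 1σ̂, B = 1σ̂–2σ̂, A = 2σ̂–3σ̂, * = beyond 3σ̂; sign = side of CL): 1:+C, 2:+C, 3:+B, 4:+C, 5:-C, 6:-B, 7:-C, 8:-C, 9:-B, 10:-C, 11:-B, 12:-C, 13:+C
Rule 4 (eight consecutive points on the same side of the centre line) is satisfied at point 12.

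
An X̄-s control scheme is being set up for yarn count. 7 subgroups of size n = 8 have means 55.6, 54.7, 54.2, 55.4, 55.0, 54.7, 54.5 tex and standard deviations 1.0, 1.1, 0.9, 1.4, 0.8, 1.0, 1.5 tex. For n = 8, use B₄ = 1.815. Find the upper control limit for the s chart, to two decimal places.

2.00

s̄ = (1.0 + 1.1 + 0.9 + 1.4 + 0.8 + 1.0 + 1.5) / 7 = 1.1000
UCL_s = B₄·s̄ = 1.815 × 1.1000 = 1.9965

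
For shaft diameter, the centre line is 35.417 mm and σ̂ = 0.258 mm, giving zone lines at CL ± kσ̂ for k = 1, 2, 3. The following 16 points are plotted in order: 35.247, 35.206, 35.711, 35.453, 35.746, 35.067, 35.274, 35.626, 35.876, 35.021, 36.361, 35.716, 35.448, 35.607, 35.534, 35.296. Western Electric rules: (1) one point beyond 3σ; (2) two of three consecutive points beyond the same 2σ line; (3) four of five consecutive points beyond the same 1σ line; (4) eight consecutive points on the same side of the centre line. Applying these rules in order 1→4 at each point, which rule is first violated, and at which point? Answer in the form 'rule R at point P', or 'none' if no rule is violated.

Zone of each point (C = within 1σ̂, B = 1σ̂–2σ̂, A = 2σ̂–3σ̂, * = beyond 3σ̂; sign = side of CL): 1:-C, 2:-C, 3:+B, 4:+C, 5:+B, 6:-B, 7:-C, 8:+C, 9:+B, 10:-B, 11:+*, 12:+B, 13:+C, 14:+C, 15:+C, 16:-C
Rule 1 (one point beyond the 3σ limits) is satisfied at point 11.

rule 1 at point 11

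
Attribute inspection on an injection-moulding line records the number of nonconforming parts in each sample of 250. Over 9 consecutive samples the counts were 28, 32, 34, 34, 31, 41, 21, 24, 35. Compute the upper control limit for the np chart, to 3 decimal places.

p̄ = Σdᵢ / (k·n) = 280 / (9 × 250) = 0.12444
UCL = np̄ + 3·√(np̄(1−p̄)) = 31.1111 + 3 × √(31.1111×0.87556) = 31.1111 + 3 × 5.2191 = 46.7686

46.769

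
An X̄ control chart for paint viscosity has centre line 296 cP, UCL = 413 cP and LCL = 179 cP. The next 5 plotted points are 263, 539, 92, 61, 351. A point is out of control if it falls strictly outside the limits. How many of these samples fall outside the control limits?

Compare each point to [179, 413]: sample 2 = 539 > UCL; sample 3 = 92 < LCL; sample 4 = 61 < LCL.

3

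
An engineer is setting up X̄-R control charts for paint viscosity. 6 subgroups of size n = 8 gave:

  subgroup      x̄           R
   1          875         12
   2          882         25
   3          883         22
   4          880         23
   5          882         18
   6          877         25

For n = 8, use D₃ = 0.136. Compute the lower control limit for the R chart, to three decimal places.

R̄ = (12 + 25 + 22 + 23 + 18 + 25) / 6 = 125.0000 / 6 = 20.8333
LCL_R = D₃·R̄ = 0.136 × 20.8333 = 2.8333

2.833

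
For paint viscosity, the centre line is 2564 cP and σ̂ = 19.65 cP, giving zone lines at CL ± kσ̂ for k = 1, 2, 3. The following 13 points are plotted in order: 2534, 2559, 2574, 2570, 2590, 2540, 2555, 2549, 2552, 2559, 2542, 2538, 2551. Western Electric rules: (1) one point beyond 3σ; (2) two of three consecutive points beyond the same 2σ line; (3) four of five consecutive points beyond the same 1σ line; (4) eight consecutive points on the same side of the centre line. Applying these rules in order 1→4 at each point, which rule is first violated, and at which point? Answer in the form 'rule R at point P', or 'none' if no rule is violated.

Zone of each point (C = within 1σ̂, B = 1σ̂–2σ̂, A = 2σ̂–3σ̂, * = beyond 3σ̂; sign = side of CL): 1:-B, 2:-C, 3:+C, 4:+C, 5:+B, 6:-B, 7:-C, 8:-C, 9:-C, 10:-C, 11:-B, 12:-B, 13:-C
Rule 4 (eight consecutive points on the same side of the centre line) is satisfied at point 13.

rule 4 at point 13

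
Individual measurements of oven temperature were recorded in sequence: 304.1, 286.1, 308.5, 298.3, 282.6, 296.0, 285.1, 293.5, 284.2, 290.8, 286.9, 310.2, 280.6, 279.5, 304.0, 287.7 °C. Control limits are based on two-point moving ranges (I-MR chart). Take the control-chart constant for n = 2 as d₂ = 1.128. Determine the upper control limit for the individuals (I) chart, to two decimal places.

X̄ = (304.1 + 286.1 + 308.5 + 298.3 + 282.6 + 296.0 + 285.1 + 293.5 + 284.2 + 290.8 + 286.9 + 310.2 + 280.6 + 279.5 + 304.0 + 287.7) / 16 = 292.3813
Moving ranges: 18.0, 22.4, 10.2, 15.7, 13.4, 10.9, 8.4, 9.3, 6.6, 3.9, 23.3, 29.6, 1.1, 24.5, 16.3; M̄R̄ = 213.6000 / 15 = 14.2400
UCL = X̄ + 3·M̄R̄/d₂ = 292.3813 + 3 × 14.2400 / 1.128 = 330.2536

330.25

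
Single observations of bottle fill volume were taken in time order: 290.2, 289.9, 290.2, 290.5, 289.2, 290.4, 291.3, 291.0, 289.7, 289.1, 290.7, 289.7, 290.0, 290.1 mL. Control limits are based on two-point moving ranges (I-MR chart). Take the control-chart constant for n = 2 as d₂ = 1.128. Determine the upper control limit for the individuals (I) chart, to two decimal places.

292.09

X̄ = (290.2 + 289.9 + 290.2 + 290.5 + 289.2 + 290.4 + 291.3 + 291.0 + 289.7 + 289.1 + 290.7 + 289.7 + 290.0 + 290.1) / 14 = 290.1429
Moving ranges: 0.3, 0.3, 0.3, 1.3, 1.2, 0.9, 0.3, 1.3, 0.6, 1.6, 1.0, 0.3, 0.1; M̄R̄ = 9.5000 / 13 = 0.7308
UCL = X̄ + 3·M̄R̄/d₂ = 290.1429 + 3 × 0.7308 / 1.128 = 292.0864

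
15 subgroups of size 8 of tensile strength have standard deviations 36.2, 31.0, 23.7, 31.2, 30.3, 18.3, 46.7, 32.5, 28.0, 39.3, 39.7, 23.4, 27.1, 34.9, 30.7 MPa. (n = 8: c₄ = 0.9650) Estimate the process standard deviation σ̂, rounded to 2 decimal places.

32.68

s̄ = (36.2 + 31.0 + 23.7 + 31.2 + 30.3 + 18.3 + 46.7 + 32.5 + 28.0 + 39.3 + 39.7 + 23.4 + 27.1 + 34.9 + 30.7) / 15 = 31.5333
σ̂ = s̄ / c₄ = 31.5333 / 0.9650 = 32.6770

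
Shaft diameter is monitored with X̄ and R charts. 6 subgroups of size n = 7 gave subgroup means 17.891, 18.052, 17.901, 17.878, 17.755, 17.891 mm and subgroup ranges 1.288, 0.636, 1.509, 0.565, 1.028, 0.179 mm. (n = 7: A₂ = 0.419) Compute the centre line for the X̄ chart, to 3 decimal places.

X̄̄ = (17.891 + 18.052 + 17.901 + 17.878 + 17.755 + 17.891) / 6 = 107.3680 / 6 = 17.8947
CL = X̄̄ = 17.8947

17.895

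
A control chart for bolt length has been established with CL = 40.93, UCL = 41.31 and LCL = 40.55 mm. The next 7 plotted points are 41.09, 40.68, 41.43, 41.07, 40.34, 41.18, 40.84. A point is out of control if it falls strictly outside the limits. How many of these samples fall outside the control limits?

2

Compare each point to [40.55, 41.31]: sample 3 = 41.43 > UCL; sample 5 = 40.34 < LCL.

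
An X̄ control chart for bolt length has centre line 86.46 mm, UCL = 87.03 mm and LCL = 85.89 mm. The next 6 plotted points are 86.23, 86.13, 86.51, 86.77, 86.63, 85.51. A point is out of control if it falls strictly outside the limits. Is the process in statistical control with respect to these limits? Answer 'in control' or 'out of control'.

Compare each point to [85.89, 87.03]: sample 6 = 85.51 < LCL.

out of control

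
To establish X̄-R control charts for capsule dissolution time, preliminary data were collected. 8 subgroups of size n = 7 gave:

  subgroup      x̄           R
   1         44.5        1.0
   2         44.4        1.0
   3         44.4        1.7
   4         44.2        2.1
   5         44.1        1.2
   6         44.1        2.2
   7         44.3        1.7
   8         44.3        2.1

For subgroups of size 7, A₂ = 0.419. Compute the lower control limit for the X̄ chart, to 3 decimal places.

X̄̄ = (44.5 + 44.4 + 44.4 + 44.2 + 44.1 + 44.1 + 44.3 + 44.3) / 8 = 354.3000 / 8 = 44.2875
R̄ = (1.0 + 1.0 + 1.7 + 2.1 + 1.2 + 2.2 + 1.7 + 2.1) / 8 = 13.0000 / 8 = 1.6250
LCL = X̄̄ − A₂·R̄ = 44.2875 − 0.419 × 1.6250 = 43.6066

43.607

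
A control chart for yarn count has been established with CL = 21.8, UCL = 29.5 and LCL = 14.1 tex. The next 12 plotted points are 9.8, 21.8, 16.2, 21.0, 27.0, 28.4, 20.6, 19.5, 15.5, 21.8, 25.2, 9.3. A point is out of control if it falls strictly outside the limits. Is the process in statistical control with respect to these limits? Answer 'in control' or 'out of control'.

out of control

Compare each point to [14.1, 29.5]: sample 1 = 9.8 < LCL; sample 12 = 9.3 < LCL.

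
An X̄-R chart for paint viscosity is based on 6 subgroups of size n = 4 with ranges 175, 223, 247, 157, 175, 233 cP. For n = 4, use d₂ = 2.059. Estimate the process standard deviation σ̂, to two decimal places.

97.94

R̄ = (175 + 223 + 247 + 157 + 175 + 233) / 6 = 201.6667
σ̂ = R̄ / d₂ = 201.6667 / 2.059 = 97.9440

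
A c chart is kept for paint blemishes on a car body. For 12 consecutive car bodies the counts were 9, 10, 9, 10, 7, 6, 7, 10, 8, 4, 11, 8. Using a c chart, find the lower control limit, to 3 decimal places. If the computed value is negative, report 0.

c̄ = (9 + 10 + 9 + 10 + 7 + 6 + 7 + 10 + 8 + 4 + 11 + 8) / 12 = 99 / 12 = 8.2500
LCL = c̄ − 3√c̄ = 8.2500 − 3 × 2.8723 = -0.3668 → 0 (cannot be negative)

0.000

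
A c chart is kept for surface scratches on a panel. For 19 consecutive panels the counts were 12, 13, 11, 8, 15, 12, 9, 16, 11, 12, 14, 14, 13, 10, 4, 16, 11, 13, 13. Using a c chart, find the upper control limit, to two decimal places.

c̄ = (12 + 13 + 11 + 8 + 15 + 12 + 9 + 16 + 11 + 12 + 14 + 14 + 13 + 10 + 4 + 16 + 11 + 13 + 13) / 19 = 227 / 19 = 11.9474
UCL = c̄ + 3√c̄ = 11.9474 + 3 × √11.9474 = 11.9474 + 3 × 3.4565 = 22.3169

22.32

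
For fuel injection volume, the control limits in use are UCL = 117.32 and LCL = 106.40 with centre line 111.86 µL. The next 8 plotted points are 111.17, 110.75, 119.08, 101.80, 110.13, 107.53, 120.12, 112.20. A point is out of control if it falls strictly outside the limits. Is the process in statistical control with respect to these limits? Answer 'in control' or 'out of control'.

out of control

Compare each point to [106.40, 117.32]: sample 3 = 119.08 > UCL; sample 4 = 101.80 < LCL; sample 7 = 120.12 > UCL.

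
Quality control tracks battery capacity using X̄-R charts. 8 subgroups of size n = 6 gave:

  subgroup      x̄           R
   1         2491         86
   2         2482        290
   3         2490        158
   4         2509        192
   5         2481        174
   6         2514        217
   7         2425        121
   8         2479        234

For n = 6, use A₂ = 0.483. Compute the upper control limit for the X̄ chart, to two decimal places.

X̄̄ = (2491 + 2482 + 2490 + 2509 + 2481 + 2514 + 2425 + 2479) / 8 = 19871.0000 / 8 = 2483.8750
R̄ = (86 + 290 + 158 + 192 + 174 + 217 + 121 + 234) / 8 = 1472.0000 / 8 = 184.0000
UCL = X̄̄ + A₂·R̄ = 2483.8750 + 0.483 × 184.0000 = 2572.7470

2572.75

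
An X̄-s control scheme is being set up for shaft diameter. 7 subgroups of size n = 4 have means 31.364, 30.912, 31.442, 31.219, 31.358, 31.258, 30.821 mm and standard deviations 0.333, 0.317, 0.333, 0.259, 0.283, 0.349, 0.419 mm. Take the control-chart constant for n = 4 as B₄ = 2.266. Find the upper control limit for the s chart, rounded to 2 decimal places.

0.74

s̄ = (0.333 + 0.317 + 0.333 + 0.259 + 0.283 + 0.349 + 0.419) / 7 = 0.3276
UCL_s = B₄·s̄ = 2.266 × 0.3276 = 0.7423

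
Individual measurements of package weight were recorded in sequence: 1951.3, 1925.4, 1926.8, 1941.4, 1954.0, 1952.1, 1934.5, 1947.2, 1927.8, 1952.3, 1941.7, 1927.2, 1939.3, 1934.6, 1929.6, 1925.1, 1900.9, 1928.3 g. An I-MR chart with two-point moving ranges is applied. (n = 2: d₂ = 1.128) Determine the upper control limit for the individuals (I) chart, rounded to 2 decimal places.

1972.07

X̄ = (1951.3 + 1925.4 + 1926.8 + 1941.4 + 1954.0 + 1952.1 + 1934.5 + 1947.2 + 1927.8 + 1952.3 + 1941.7 + 1927.2 + 1939.3 + 1934.6 + 1929.6 + 1925.1 + 1900.9 + 1928.3) / 18 = 1935.5278
Moving ranges: 25.9, 1.4, 14.6, 12.6, 1.9, 17.6, 12.7, 19.4, 24.5, 10.6, 14.5, 12.1, 4.7, 5.0, 4.5, 24.2, 27.4; M̄R̄ = 233.6000 / 17 = 13.7412
UCL = X̄ + 3·M̄R̄/d₂ = 1935.5278 + 3 × 13.7412 / 1.128 = 1972.0735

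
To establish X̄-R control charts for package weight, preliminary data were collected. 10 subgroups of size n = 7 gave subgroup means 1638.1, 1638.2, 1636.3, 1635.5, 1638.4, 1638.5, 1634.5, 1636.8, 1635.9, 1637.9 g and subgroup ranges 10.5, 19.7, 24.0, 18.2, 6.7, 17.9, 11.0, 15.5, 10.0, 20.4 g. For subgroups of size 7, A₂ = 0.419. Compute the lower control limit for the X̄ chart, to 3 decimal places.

1630.562

X̄̄ = (1638.1 + 1638.2 + 1636.3 + 1635.5 + 1638.4 + 1638.5 + 1634.5 + 1636.8 + 1635.9 + 1637.9) / 10 = 16370.1000 / 10 = 1637.0100
R̄ = (10.5 + 19.7 + 24.0 + 18.2 + 6.7 + 17.9 + 11.0 + 15.5 + 10.0 + 20.4) / 10 = 153.9000 / 10 = 15.3900
LCL = X̄̄ − A₂·R̄ = 1637.0100 − 0.419 × 15.3900 = 1630.5616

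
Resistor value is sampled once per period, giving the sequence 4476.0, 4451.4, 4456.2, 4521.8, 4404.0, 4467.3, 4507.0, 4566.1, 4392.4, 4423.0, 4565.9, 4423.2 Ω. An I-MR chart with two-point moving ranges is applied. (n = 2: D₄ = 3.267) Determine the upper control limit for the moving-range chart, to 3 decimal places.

Moving ranges: 24.6, 4.8, 65.6, 117.8, 63.3, 39.7, 59.1, 173.7, 30.6, 142.9, 142.7; M̄R̄ = 864.8000 / 11 = 78.6182
UCL_MR = D₄·M̄R̄ = 3.267 × 78.6182 = 256.8456

256.846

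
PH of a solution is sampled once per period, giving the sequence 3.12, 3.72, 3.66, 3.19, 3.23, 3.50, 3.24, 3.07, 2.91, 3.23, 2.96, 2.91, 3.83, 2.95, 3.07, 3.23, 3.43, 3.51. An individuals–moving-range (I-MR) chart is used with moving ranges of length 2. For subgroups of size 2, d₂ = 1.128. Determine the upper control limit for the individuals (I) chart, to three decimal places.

4.051

X̄ = (3.12 + 3.72 + 3.66 + 3.19 + 3.23 + 3.50 + 3.24 + 3.07 + 2.91 + 3.23 + 2.96 + 2.91 + 3.83 + 2.95 + 3.07 + 3.23 + 3.43 + 3.51) / 18 = 3.2644
Moving ranges: 0.60, 0.06, 0.47, 0.04, 0.27, 0.26, 0.17, 0.16, 0.32, 0.27, 0.05, 0.92, 0.88, 0.12, 0.16, 0.20, 0.08; M̄R̄ = 5.0300 / 17 = 0.2959
UCL = X̄ + 3·M̄R̄/d₂ = 3.2644 + 3 × 0.2959 / 1.128 = 4.0514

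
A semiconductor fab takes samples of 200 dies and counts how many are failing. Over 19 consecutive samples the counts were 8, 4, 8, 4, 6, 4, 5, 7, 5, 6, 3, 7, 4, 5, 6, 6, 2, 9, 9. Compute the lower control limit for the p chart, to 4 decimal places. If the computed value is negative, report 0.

p̄ = Σdᵢ / (k·n) = 108 / (19 × 200) = 0.02842
LCL = p̄ − 3·√(p̄(1−p̄)/n) = 0.02842 − 3 × 0.01175 = -0.00683 → 0 (negative, so LCL = 0)

0.0000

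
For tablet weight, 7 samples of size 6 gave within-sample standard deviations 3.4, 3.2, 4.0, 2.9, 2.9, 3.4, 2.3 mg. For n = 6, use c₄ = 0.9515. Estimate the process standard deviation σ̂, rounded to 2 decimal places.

s̄ = (3.4 + 3.2 + 4.0 + 2.9 + 2.9 + 3.4 + 2.3) / 7 = 3.1571
σ̂ = s̄ / c₄ = 3.1571 / 0.9515 = 3.3181

3.32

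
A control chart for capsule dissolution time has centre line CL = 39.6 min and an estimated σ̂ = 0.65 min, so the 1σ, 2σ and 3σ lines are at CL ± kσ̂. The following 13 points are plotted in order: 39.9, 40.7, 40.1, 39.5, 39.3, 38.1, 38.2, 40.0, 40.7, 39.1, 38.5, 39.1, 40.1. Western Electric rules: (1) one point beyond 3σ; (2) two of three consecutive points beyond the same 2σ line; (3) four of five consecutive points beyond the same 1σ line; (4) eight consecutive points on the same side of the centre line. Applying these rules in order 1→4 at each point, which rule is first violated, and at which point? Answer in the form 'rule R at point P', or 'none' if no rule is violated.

rule 2 at point 7

Zone of each point (C = within 1σ̂, B = 1σ̂–2σ̂, A = 2σ̂–3σ̂, * = beyond 3σ̂; sign = side of CL): 1:+C, 2:+B, 3:+C, 4:-C, 5:-C, 6:-A, 7:-A, 8:+C, 9:+B, 10:-C, 11:-B, 12:-C, 13:+C
Rule 2 (two of three consecutive points beyond the same 2σ limit) is satisfied at point 7.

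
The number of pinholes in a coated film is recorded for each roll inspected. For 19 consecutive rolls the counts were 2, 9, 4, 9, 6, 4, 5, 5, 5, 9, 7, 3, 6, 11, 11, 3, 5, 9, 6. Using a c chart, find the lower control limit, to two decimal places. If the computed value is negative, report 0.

0.00

c̄ = (2 + 9 + 4 + 9 + 6 + 4 + 5 + 5 + 5 + 9 + 7 + 3 + 6 + 11 + 11 + 3 + 5 + 9 + 6) / 19 = 119 / 19 = 6.2632
LCL = c̄ − 3√c̄ = 6.2632 − 3 × 2.5026 = -1.2447 → 0 (cannot be negative)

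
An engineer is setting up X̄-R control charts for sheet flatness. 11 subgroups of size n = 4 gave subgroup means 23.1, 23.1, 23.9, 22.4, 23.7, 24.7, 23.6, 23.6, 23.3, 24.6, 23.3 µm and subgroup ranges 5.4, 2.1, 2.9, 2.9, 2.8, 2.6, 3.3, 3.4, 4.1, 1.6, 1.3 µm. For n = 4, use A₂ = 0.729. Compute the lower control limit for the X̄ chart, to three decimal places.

X̄̄ = (23.1 + 23.1 + 23.9 + 22.4 + 23.7 + 24.7 + 23.6 + 23.6 + 23.3 + 24.6 + 23.3) / 11 = 259.3000 / 11 = 23.5727
R̄ = (5.4 + 2.1 + 2.9 + 2.9 + 2.8 + 2.6 + 3.3 + 3.4 + 4.1 + 1.6 + 1.3) / 11 = 32.4000 / 11 = 2.9455
LCL = X̄̄ − A₂·R̄ = 23.5727 − 0.729 × 2.9455 = 21.4255

21.425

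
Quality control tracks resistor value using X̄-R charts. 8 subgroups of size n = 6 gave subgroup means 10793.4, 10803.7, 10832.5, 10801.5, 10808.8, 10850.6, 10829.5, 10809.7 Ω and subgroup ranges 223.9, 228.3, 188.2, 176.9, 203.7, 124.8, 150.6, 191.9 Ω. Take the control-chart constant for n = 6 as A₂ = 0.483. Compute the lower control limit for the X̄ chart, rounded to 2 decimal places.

10726.36

X̄̄ = (10793.4 + 10803.7 + 10832.5 + 10801.5 + 10808.8 + 10850.6 + 10829.5 + 10809.7) / 8 = 86529.7000 / 8 = 10816.2125
R̄ = (223.9 + 228.3 + 188.2 + 176.9 + 203.7 + 124.8 + 150.6 + 191.9) / 8 = 1488.3000 / 8 = 186.0375
LCL = X̄̄ − A₂·R̄ = 10816.2125 − 0.483 × 186.0375 = 10726.3564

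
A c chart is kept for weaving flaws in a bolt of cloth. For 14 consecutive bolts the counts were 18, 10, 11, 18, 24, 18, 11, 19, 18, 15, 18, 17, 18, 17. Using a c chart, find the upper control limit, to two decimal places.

28.78

c̄ = (18 + 10 + 11 + 18 + 24 + 18 + 11 + 19 + 18 + 15 + 18 + 17 + 18 + 17) / 14 = 232 / 14 = 16.5714
UCL = c̄ + 3√c̄ = 16.5714 + 3 × √16.5714 = 16.5714 + 3 × 4.0708 = 28.7838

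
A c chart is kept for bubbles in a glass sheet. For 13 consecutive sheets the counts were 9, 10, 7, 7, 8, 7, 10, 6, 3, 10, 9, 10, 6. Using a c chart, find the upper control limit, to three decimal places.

c̄ = (9 + 10 + 7 + 7 + 8 + 7 + 10 + 6 + 3 + 10 + 9 + 10 + 6) / 13 = 102 / 13 = 7.8462
UCL = c̄ + 3√c̄ = 7.8462 + 3 × √7.8462 = 7.8462 + 3 × 2.8011 = 16.2494

16.249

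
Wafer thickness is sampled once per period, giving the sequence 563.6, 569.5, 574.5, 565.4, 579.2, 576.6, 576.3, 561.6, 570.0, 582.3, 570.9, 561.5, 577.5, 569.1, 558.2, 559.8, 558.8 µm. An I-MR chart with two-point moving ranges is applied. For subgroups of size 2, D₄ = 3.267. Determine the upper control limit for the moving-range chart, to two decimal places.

Moving ranges: 5.9, 5.0, 9.1, 13.8, 2.6, 0.3, 14.7, 8.4, 12.3, 11.4, 9.4, 16.0, 8.4, 10.9, 1.6, 1.0; M̄R̄ = 130.8000 / 16 = 8.1750
UCL_MR = D₄·M̄R̄ = 3.267 × 8.1750 = 26.7077

26.71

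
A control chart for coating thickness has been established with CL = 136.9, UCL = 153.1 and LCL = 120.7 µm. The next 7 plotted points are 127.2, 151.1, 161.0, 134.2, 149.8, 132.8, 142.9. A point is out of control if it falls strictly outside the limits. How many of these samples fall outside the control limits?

Compare each point to [120.7, 153.1]: sample 3 = 161.0 > UCL.

1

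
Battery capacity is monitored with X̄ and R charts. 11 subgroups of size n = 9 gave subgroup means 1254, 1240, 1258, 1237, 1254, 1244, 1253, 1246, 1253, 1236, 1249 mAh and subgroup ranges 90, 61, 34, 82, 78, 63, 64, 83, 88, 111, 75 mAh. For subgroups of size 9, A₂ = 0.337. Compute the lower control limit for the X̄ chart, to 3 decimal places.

X̄̄ = (1254 + 1240 + 1258 + 1237 + 1254 + 1244 + 1253 + 1246 + 1253 + 1236 + 1249) / 11 = 13724.0000 / 11 = 1247.6364
R̄ = (90 + 61 + 34 + 82 + 78 + 63 + 64 + 83 + 88 + 111 + 75) / 11 = 829.0000 / 11 = 75.3636
LCL = X̄̄ − A₂·R̄ = 1247.6364 − 0.337 × 75.3636 = 1222.2388

1222.239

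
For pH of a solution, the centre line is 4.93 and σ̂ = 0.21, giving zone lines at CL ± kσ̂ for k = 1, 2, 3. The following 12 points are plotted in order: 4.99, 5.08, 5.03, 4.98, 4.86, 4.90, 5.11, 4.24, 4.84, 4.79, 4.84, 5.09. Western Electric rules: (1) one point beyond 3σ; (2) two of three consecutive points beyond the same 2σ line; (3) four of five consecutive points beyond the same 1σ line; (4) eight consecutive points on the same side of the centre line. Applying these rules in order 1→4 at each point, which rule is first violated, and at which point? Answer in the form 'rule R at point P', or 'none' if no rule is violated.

Zone of each point (C = within 1σ̂, B = 1σ̂–2σ̂, A = 2σ̂–3σ̂, * = beyond 3σ̂; sign = side of CL): 1:+C, 2:+C, 3:+C, 4:+C, 5:-C, 6:-C, 7:+C, 8:-*, 9:-C, 10:-C, 11:-C, 12:+C
Rule 1 (one point beyond the 3σ limits) is satisfied at point 8.

rule 1 at point 8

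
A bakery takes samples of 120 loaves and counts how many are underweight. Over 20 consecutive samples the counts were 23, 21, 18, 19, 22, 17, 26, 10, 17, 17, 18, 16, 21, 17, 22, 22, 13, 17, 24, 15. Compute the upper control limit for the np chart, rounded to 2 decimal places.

30.68

p̄ = Σdᵢ / (k·n) = 375 / (20 × 120) = 0.15625
UCL = np̄ + 3·√(np̄(1−p̄)) = 18.7500 + 3 × √(18.7500×0.84375) = 18.7500 + 3 × 3.9775 = 30.6824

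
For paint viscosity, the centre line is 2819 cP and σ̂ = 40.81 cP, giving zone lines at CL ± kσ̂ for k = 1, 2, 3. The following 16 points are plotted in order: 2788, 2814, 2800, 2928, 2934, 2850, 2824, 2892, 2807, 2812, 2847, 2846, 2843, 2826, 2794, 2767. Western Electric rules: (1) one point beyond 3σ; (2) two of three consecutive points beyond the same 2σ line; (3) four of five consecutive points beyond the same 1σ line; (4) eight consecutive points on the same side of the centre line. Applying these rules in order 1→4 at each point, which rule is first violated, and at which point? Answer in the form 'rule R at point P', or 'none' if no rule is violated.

rule 2 at point 5

Zone of each point (C = within 1σ̂, B = 1σ̂–2σ̂, A = 2σ̂–3σ̂, * = beyond 3σ̂; sign = side of CL): 1:-C, 2:-C, 3:-C, 4:+A, 5:+A, 6:+C, 7:+C, 8:+B, 9:-C, 10:-C, 11:+C, 12:+C, 13:+C, 14:+C, 15:-C, 16:-B
Rule 2 (two of three consecutive points beyond the same 2σ limit) is satisfied at point 5.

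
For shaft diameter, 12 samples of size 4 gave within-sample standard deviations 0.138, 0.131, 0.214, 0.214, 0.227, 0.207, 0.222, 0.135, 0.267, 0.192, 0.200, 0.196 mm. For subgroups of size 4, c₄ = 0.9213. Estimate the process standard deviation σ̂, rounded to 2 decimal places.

0.21

s̄ = (0.138 + 0.131 + 0.214 + 0.214 + 0.227 + 0.207 + 0.222 + 0.135 + 0.267 + 0.192 + 0.200 + 0.196) / 12 = 0.1953
σ̂ = s̄ / c₄ = 0.1953 / 0.9213 = 0.2119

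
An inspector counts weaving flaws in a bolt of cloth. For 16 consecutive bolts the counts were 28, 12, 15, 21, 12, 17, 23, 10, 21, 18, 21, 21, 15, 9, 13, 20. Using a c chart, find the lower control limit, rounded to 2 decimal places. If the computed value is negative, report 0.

c̄ = (28 + 12 + 15 + 21 + 12 + 17 + 23 + 10 + 21 + 18 + 21 + 21 + 15 + 9 + 13 + 20) / 16 = 276 / 16 = 17.2500
LCL = c̄ − 3√c̄ = 17.2500 − 3 × 4.1533 = 4.7901

4.79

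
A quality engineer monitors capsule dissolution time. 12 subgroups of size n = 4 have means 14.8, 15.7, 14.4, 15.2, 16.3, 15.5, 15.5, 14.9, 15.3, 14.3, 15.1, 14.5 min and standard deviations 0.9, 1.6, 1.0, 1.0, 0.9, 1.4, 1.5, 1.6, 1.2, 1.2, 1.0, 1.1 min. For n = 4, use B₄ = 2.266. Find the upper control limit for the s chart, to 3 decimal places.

s̄ = (0.9 + 1.6 + 1.0 + 1.0 + 0.9 + 1.4 + 1.5 + 1.6 + 1.2 + 1.2 + 1.0 + 1.1) / 12 = 1.2000
UCL_s = B₄·s̄ = 2.266 × 1.2000 = 2.7192

2.719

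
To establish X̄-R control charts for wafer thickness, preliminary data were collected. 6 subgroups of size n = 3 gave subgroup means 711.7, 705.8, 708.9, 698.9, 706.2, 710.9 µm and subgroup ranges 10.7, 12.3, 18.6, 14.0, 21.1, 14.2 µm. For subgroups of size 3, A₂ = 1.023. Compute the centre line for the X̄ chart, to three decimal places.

707.067

X̄̄ = (711.7 + 705.8 + 708.9 + 698.9 + 706.2 + 710.9) / 6 = 4242.4000 / 6 = 707.0667
CL = X̄̄ = 707.0667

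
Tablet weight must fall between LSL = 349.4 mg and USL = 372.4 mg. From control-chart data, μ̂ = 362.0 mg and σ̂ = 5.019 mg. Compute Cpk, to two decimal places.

0.69

Cpu = (USL − μ̂) / (3σ̂) = (372.4 − 362.0) / (3 × 5.019) = 0.6907; Cpl = (μ̂ − LSL) / (3σ̂) = (362.0 − 349.4) / (3 × 5.019) = 0.8368; Cpk = min(Cpu, Cpl) = 0.6907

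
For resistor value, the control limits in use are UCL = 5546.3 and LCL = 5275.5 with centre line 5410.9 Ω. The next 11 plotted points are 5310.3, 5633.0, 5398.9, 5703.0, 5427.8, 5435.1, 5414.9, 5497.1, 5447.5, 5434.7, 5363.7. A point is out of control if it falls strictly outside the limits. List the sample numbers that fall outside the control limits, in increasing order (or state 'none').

2, 4

Compare each point to [5275.5, 5546.3]: sample 2 = 5633.0 > UCL; sample 4 = 5703.0 > UCL.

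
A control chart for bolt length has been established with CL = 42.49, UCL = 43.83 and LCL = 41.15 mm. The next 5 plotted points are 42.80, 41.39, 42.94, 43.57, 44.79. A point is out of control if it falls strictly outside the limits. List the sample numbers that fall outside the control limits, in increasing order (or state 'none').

5

Compare each point to [41.15, 43.83]: sample 5 = 44.79 > UCL.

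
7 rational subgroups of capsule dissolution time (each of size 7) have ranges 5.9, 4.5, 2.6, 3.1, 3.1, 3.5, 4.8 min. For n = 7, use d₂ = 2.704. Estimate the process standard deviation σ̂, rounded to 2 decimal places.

R̄ = (5.9 + 4.5 + 2.6 + 3.1 + 3.1 + 3.5 + 4.8) / 7 = 3.9286
σ̂ = R̄ / d₂ = 3.9286 / 2.704 = 1.4529

1.45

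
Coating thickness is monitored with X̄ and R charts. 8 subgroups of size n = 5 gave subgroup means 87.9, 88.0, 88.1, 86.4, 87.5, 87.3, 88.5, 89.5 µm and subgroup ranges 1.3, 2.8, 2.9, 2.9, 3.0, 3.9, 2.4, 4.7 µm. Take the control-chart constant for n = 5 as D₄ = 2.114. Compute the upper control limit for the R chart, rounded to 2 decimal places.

6.32

R̄ = (1.3 + 2.8 + 2.9 + 2.9 + 3.0 + 3.9 + 2.4 + 4.7) / 8 = 23.9000 / 8 = 2.9875
UCL_R = D₄·R̄ = 2.114 × 2.9875 = 6.3156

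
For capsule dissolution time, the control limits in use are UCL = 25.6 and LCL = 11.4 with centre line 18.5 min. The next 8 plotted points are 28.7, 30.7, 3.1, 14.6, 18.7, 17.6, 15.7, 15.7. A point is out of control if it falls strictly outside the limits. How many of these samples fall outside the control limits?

3

Compare each point to [11.4, 25.6]: sample 1 = 28.7 > UCL; sample 2 = 30.7 > UCL; sample 3 = 3.1 < LCL.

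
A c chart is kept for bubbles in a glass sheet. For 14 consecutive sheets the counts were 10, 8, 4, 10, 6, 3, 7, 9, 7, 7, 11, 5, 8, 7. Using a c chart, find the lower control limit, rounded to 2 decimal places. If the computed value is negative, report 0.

0.00

c̄ = (10 + 8 + 4 + 10 + 6 + 3 + 7 + 9 + 7 + 7 + 11 + 5 + 8 + 7) / 14 = 102 / 14 = 7.2857
LCL = c̄ − 3√c̄ = 7.2857 − 3 × 2.6992 = -0.8119 → 0 (cannot be negative)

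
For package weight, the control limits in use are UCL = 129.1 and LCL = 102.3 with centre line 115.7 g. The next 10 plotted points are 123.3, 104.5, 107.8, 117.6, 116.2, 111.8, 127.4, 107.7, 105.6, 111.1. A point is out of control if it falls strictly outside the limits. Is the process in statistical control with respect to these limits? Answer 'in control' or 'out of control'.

in control

All 10 points lie within [102.3, 129.1].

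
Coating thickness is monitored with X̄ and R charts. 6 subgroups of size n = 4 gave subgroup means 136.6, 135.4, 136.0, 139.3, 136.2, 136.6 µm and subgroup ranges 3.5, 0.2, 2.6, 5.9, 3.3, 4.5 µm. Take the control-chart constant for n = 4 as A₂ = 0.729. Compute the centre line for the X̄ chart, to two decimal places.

136.68

X̄̄ = (136.6 + 135.4 + 136.0 + 139.3 + 136.2 + 136.6) / 6 = 820.1000 / 6 = 136.6833
CL = X̄̄ = 136.6833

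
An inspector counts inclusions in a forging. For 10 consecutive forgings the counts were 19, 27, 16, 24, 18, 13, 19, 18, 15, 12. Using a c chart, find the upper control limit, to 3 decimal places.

c̄ = (19 + 27 + 16 + 24 + 18 + 13 + 19 + 18 + 15 + 12) / 10 = 181 / 10 = 18.1000
UCL = c̄ + 3√c̄ = 18.1000 + 3 × √18.1000 = 18.1000 + 3 × 4.2544 = 30.8632

30.863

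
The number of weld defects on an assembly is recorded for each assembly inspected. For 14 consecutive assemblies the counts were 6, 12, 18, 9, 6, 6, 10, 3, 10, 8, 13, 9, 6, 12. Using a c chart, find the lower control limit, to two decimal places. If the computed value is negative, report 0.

c̄ = (6 + 12 + 18 + 9 + 6 + 6 + 10 + 3 + 10 + 8 + 13 + 9 + 6 + 12) / 14 = 128 / 14 = 9.1429
LCL = c̄ − 3√c̄ = 9.1429 − 3 × 3.0237 = 0.0717

0.07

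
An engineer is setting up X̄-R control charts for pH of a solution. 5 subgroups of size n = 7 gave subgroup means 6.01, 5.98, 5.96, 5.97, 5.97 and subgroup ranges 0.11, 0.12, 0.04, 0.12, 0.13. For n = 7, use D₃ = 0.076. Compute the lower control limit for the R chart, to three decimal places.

0.008

R̄ = (0.11 + 0.12 + 0.04 + 0.12 + 0.13) / 5 = 0.5200 / 5 = 0.1040
LCL_R = D₃·R̄ = 0.076 × 0.1040 = 0.0079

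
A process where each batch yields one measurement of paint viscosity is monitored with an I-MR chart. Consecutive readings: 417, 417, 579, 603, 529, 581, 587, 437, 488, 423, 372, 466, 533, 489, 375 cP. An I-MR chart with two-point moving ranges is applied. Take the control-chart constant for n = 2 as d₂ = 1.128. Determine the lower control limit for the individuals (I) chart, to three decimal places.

X̄ = (417 + 417 + 579 + 603 + 529 + 581 + 587 + 437 + 488 + 423 + 372 + 466 + 533 + 489 + 375) / 15 = 486.4000
Moving ranges: 0, 162, 24, 74, 52, 6, 150, 51, 65, 51, 94, 67, 44, 114; M̄R̄ = 954.0000 / 14 = 68.1429
LCL = X̄ − 3·M̄R̄/d₂ = 486.4000 − 3 × 68.1429 / 1.128 = 305.1690

305.169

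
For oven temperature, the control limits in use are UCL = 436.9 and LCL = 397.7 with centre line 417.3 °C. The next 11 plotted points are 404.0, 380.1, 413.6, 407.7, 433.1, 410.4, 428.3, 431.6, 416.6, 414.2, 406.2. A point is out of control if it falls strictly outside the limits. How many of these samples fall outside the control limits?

1

Compare each point to [397.7, 436.9]: sample 2 = 380.1 < LCL.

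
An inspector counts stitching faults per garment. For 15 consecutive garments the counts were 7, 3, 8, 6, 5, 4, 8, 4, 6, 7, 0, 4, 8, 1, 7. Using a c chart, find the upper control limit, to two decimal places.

12.04

c̄ = (7 + 3 + 8 + 6 + 5 + 4 + 8 + 4 + 6 + 7 + 0 + 4 + 8 + 1 + 7) / 15 = 78 / 15 = 5.2000
UCL = c̄ + 3√c̄ = 5.2000 + 3 × √5.2000 = 5.2000 + 3 × 2.2804 = 12.0411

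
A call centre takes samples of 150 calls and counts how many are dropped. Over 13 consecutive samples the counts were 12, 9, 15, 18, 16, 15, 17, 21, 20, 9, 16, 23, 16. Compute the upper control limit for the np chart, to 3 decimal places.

27.241

p̄ = Σdᵢ / (k·n) = 207 / (13 × 150) = 0.10615
UCL = np̄ + 3·√(np̄(1−p̄)) = 15.9231 + 3 × √(15.9231×0.89385) = 15.9231 + 3 × 3.7726 = 27.2410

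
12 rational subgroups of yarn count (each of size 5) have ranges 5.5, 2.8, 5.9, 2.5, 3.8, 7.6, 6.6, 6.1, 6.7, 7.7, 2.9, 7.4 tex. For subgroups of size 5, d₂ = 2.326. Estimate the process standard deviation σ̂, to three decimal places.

R̄ = (5.5 + 2.8 + 5.9 + 2.5 + 3.8 + 7.6 + 6.6 + 6.1 + 6.7 + 7.7 + 2.9 + 7.4) / 12 = 5.4583
σ̂ = R̄ / d₂ = 5.4583 / 2.326 = 2.3467

2.347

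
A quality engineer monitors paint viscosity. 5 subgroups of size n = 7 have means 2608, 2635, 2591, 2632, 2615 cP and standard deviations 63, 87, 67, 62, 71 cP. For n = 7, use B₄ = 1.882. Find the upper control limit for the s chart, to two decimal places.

131.74

s̄ = (63 + 87 + 67 + 62 + 71) / 5 = 70.0000
UCL_s = B₄·s̄ = 1.882 × 70.0000 = 131.7400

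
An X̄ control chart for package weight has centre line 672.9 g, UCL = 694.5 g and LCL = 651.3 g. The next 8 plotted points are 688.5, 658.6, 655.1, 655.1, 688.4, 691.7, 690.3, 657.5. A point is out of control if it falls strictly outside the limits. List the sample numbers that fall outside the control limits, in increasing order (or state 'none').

All 8 points lie within [651.3, 694.5].

none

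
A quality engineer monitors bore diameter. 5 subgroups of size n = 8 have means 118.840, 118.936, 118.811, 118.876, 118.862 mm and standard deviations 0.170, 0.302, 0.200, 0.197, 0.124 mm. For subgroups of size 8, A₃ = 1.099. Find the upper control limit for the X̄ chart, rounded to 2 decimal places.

X̄̄ = (118.840 + 118.936 + 118.811 + 118.876 + 118.862) / 5 = 118.8650
s̄ = (0.170 + 0.302 + 0.200 + 0.197 + 0.124) / 5 = 0.1986
UCL = X̄̄ + A₃·s̄ = 118.8650 + 1.099 × 0.1986 = 119.0833

119.08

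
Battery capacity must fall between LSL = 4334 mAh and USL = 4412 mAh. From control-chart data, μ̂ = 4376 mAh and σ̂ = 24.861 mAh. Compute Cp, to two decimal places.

0.52

Cp = (USL − LSL) / (6σ̂) = (4412 − 4334) / (6 × 24.861) = 78.0000 / 149.1660 = 0.5229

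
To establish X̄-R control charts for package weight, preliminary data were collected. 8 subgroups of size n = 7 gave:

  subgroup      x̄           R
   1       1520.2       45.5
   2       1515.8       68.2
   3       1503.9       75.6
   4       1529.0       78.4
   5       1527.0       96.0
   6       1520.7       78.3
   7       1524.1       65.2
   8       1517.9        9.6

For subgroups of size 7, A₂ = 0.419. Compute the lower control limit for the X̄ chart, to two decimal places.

X̄̄ = (1520.2 + 1515.8 + 1503.9 + 1529.0 + 1527.0 + 1520.7 + 1524.1 + 1517.9) / 8 = 12158.6000 / 8 = 1519.8250
R̄ = (45.5 + 68.2 + 75.6 + 78.4 + 96.0 + 78.3 + 65.2 + 9.6) / 8 = 516.8000 / 8 = 64.6000
LCL = X̄̄ − A₂·R̄ = 1519.8250 − 0.419 × 64.6000 = 1492.7576

1492.76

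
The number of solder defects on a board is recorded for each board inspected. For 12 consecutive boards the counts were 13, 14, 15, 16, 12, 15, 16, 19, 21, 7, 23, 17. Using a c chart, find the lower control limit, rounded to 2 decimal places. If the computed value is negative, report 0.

c̄ = (13 + 14 + 15 + 16 + 12 + 15 + 16 + 19 + 21 + 7 + 23 + 17) / 12 = 188 / 12 = 15.6667
LCL = c̄ − 3√c̄ = 15.6667 − 3 × 3.9581 = 3.7923

3.79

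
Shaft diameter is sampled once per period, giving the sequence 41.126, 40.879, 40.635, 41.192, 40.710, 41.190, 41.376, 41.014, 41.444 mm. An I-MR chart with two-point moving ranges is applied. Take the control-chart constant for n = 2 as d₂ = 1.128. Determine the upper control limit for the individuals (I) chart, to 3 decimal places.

X̄ = (41.126 + 40.879 + 40.635 + 41.192 + 40.710 + 41.190 + 41.376 + 41.014 + 41.444) / 9 = 41.0629
Moving ranges: 0.247, 0.244, 0.557, 0.482, 0.480, 0.186, 0.362, 0.430; M̄R̄ = 2.9880 / 8 = 0.3735
UCL = X̄ + 3·M̄R̄/d₂ = 41.0629 + 3 × 0.3735 / 1.128 = 42.0562

42.056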